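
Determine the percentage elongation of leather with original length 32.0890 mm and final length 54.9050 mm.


Formula: Elongation = (Lf - L0) / L0 * 100
Substituting: Elongation = (54.9050 - 32.0890) / 32.0890 * 100
Result: 71.1022 %


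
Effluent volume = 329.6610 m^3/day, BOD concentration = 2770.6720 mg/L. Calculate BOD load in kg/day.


Formula: BOD_load = volume * conc / 1000
Substituting: BOD_load = 329.6610 * 2770.6720 / 1000
Result: 913.3825 kg/day


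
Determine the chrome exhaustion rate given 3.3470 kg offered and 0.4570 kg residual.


Formula: Uptake = (offered - residual) / offered * 100
Substituting: Uptake = (3.3470 - 0.4570) / 3.3470 * 100
Result: 86.3460 %


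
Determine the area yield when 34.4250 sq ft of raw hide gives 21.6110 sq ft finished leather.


Formula: Yield = finished / raw * 100
Substituting: Yield = 21.6110 / 34.4250 * 100
Result: 62.7771 %


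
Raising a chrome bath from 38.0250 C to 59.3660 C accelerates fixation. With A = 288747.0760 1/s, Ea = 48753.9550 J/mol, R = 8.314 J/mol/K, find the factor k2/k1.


T1 = 38.0250 + 273.15 = 311.1750 K; T2 = 59.3660 + 273.15 = 332.5160 K
k1 = A * exp(-Ea/(R*T1)) = 288747.0760 * exp(-48753.9550/(8.314*311.1750)) = 0.00188911 1/s
k2 = A * exp(-Ea/(R*T2)) = 288747.0760 * exp(-48753.9550/(8.314*332.5160)) = 0.00633178 1/s
k2/k1 = 0.00633178 / 0.00188911 = 3.3517


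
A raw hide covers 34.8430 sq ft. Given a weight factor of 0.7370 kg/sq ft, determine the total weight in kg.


Formula: Weight = area * weight_per_sqft
Substituting: Weight = 34.8430 * 0.7370
Result: 25.6793 kg


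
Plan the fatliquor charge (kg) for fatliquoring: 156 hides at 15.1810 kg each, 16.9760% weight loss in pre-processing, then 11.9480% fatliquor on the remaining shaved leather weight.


Total_raw = N * avg_wt = 156 * 15.1810 = 2368.2360 kg
Substrate = Total_raw * (1 - loss/100) = 2368.2360 * (1 - 16.9760/100) = 1966.2043 kg
Fat = Substrate * pct / 100 = 1966.2043 * 11.9480 / 100 = 234.9221 kg


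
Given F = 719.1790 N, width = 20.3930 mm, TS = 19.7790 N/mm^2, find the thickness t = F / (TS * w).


Formula: t = F / (TS * w)
Substituting: t = 719.1790 / (19.7790 * 20.3930)
Result: 1.7830 mm


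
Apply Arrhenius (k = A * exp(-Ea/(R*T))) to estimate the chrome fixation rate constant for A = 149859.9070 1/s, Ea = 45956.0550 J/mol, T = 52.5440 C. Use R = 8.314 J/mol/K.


T_K = T_C + 273.15 = 52.5440 + 273.15 = 325.6940 K
exponent = -Ea / (R * T_K) = -45956.0550 / (8.314 * 325.6940) = -16.9716
k = A * exp(exponent) = 149859.9070 * exp(-16.9716) = 0.00638279 1/s


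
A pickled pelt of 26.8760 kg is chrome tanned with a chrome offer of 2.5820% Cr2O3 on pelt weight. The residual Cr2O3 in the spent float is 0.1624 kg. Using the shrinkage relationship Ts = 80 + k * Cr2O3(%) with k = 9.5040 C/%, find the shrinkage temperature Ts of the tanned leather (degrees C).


Offered = pelt * offer_pct / 100 = 26.8760 * 2.5820 / 100 = 0.6939 kg
Uptake = offered - residual = 0.6939 - 0.1624 = 0.5315 kg
Cr2O3% on pelt = uptake / pelt * 100 = 0.5315 / 26.8760 * 100 = 1.9777 %
Ts = 80 + k * Cr2O3% = 80 + 9.5040 * 1.9777 = 98.7965 C


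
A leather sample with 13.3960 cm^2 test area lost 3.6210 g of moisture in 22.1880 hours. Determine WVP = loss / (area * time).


Formula: WVP = loss / (area * time)
Substituting: WVP = 3.6210 / (13.3960 * 22.1880)
Result: 0.0121825 g/(cm^2*hr)


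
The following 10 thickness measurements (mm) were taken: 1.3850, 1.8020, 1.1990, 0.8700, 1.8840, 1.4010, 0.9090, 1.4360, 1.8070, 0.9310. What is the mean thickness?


Formula: Average = sum / n
Substituting: Average = 13.6240 / 10
Result: 1.3624 mm


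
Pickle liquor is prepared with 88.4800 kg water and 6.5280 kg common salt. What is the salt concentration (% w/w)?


Formula: Conc = salt / (water + salt) * 100
Substituting: Conc = 6.5280 / (88.4800 + 6.5280) * 100
Result: 6.8710 %


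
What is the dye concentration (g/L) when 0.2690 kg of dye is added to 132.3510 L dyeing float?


Formula: Conc = dye_mass(kg) / volume(L) * 1000
Substituting: Conc = 0.2690 / 132.3510 * 1000
Result: 2.0325 g/L


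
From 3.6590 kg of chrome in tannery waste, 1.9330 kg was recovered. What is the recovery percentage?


Formula: Recovery = recovered / input * 100
Substituting: Recovery = 1.9330 / 3.6590 * 100
Result: 52.8286 %


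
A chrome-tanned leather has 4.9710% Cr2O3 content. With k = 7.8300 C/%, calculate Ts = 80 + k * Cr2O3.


Formula: Ts = 80 + k * Cr2O3
Substituting: Ts = 80 + 7.8300 * 4.9710
Result: 118.9229 C


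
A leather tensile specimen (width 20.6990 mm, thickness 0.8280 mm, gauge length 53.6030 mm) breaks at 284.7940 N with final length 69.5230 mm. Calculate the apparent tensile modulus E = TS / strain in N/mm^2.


TS = F / (w * t) = 284.7940 / (20.6990 * 0.8280) = 16.6169 N/mm^2
strain = (Lf - L0) / L0 = (69.5230 - 53.6030) / 53.6030 = 0.2970
E = TS / strain = 16.6169 / 0.2970 = 55.9496 N/mm^2


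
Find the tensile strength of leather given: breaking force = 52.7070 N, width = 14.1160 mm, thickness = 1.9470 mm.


Formula: TS = force / (width * thickness)
Substituting: TS = 52.7070 / (14.1160 * 1.9470)
Result: 1.9177 N/mm^2


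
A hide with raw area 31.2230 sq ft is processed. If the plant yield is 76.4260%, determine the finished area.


Formula: finished = raw * yield / 100
Substituting: finished = 31.2230 * 76.4260 / 100
Result: 23.8625 sq ft


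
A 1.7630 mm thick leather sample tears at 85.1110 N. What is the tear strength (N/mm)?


Formula: Tear strength = force / thickness
Substituting: Tear strength = 85.1110 / 1.7630
Result: 48.2762 N/mm


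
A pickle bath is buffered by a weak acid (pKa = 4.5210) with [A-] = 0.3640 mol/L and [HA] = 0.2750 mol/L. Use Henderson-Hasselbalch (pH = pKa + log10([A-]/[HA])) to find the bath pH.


ratio = [A-] / [HA] = 0.3640 / 0.2750 = 1.3236
log10(ratio) = 0.1218
pH = pKa + log10(ratio) = 4.5210 + 0.1218 = 4.6428


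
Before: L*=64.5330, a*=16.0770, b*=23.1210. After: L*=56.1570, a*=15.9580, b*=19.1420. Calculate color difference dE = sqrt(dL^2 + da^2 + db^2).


dL = -8.3760, da = -0.1190, db = -3.9790
dE = sqrt((-8.3760)^2 + (-0.1190)^2 + (-3.9790)^2) = 9.2738


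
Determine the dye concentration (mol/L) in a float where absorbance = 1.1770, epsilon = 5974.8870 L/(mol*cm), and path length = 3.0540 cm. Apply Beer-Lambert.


Formula: c = A / (epsilon * l)
Substituting: c = 1.1770 / (5974.8870 * 3.0540)
Result: 6.4503e-05 mol/L


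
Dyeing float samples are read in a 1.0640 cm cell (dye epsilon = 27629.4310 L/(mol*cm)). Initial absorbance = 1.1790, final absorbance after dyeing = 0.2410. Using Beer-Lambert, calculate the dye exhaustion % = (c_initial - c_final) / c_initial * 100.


c_initial = A_i / (epsilon * l) = 1.1790 / (27629.4310 * 1.0640) = 4.0105e-05 mol/L
c_final = A_f / (epsilon * l) = 0.2410 / (27629.4310 * 1.0640) = 8.1979e-06 mol/L
Exhaustion = (c_initial - c_final) / c_initial * 100 = (4.0105e-05 - 8.1979e-06) / 4.0105e-05 * 100 = 79.5589 %


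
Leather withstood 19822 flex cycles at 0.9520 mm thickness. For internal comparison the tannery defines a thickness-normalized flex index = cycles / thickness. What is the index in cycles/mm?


Formula: Index = cycles / thickness
Substituting: Index = 19822 / 0.9520
Result: 20821.4286 cycles/mm


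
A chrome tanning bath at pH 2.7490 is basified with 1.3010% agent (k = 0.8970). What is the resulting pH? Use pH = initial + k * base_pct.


Formula: pH_final = pH_initial + k * base_pct
Substituting: pH_final = 2.7490 + 0.8970 * 1.3010
Result: 3.9160


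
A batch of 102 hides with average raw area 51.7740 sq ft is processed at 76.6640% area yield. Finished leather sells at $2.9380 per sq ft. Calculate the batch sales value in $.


Raw_total = N * avg_area = 102 * 51.7740 = 5280.9480 sq ft
Finished = Raw_total * yield / 100 = 5280.9480 * 76.6640 / 100 = 4048.5860 sq ft
Value = Finished * price = 4048.5860 * 2.9380 = 11894.7456 $


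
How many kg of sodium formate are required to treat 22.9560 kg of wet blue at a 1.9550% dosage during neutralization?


Formula: Neutralizer = substrate * pct / 100
Substituting: Neutralizer = 22.9560 * 1.9550 / 100
Result: 0.4488 kg


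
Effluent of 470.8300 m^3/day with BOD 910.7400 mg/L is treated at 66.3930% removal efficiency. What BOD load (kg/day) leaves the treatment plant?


Load_in = volume * conc / 1000 = 470.8300 * 910.7400 / 1000 = 428.8037 kg/day
Removed = Load_in * eff / 100 = 428.8037 * 66.3930 / 100 = 284.6956 kg/day
Load_out = Load_in - Removed = 428.8037 - 284.6956 = 144.1081 kg/day


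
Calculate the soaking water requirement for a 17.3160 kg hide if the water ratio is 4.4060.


Formula: Water = hide_weight * ratio
Substituting: Water = 17.3160 * 4.4060
Result: 76.2943 kg


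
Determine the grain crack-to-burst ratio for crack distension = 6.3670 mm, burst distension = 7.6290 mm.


Formula: Ratio = crack / burst
Substituting: Ratio = 6.3670 / 7.6290
Result: 0.8346


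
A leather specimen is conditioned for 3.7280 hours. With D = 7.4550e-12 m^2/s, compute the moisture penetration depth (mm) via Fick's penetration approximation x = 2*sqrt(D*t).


t = 3.7280 hr * 3600 = 13420.8000 s
D * t = 7.4550e-12 * 13420.8000 = 1.0005e-07
x = 2 * sqrt(D*t) = 2 * sqrt(1.0005e-07) = 6.3262e-04 m = 0.6326 mm


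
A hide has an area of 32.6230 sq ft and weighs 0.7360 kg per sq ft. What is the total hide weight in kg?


Formula: Weight = area * weight_per_sqft
Substituting: Weight = 32.6230 * 0.7360
Result: 24.0105 kg


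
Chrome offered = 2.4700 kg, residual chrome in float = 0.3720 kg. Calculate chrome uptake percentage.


Formula: Uptake = (offered - residual) / offered * 100
Substituting: Uptake = (2.4700 - 0.3720) / 2.4700 * 100
Result: 84.9393 %


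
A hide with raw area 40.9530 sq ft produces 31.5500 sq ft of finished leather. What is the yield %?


Formula: Yield = finished / raw * 100
Substituting: Yield = 31.5500 / 40.9530 * 100
Result: 77.0395 %


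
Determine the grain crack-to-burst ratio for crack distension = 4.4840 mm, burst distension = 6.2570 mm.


Formula: Ratio = crack / burst
Substituting: Ratio = 4.4840 / 6.2570
Result: 0.7166


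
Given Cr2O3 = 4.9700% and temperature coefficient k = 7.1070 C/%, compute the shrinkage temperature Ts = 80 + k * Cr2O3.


Formula: Ts = 80 + k * Cr2O3
Substituting: Ts = 80 + 7.1070 * 4.9700
Result: 115.3218 C


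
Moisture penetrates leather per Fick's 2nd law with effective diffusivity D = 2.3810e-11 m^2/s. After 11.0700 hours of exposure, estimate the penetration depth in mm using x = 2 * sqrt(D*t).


t = 11.0700 hr * 3600 = 39852.0000 s
D * t = 2.3810e-11 * 39852.0000 = 9.4888e-07
x = 2 * sqrt(D*t) = 2 * sqrt(9.4888e-07) = 0.00194821 m = 1.9482 mm


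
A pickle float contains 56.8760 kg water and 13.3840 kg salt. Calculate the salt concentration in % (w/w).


Formula: Conc = salt / (water + salt) * 100
Substituting: Conc = 13.3840 / (56.8760 + 13.3840) * 100
Result: 19.0492 %


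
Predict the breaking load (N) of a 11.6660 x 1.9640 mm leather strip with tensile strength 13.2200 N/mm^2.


Formula: F = TS * w * t
Substituting: F = 13.2200 * 11.6660 * 1.9640
Result: 302.8970 N


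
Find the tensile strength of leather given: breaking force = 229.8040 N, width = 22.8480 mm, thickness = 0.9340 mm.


Formula: TS = force / (width * thickness)
Substituting: TS = 229.8040 / (22.8480 * 0.9340)
Result: 10.7687 N/mm^2


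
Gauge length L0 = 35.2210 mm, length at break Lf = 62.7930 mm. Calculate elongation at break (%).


Formula: Elongation = (Lf - L0) / L0 * 100
Substituting: Elongation = (62.7930 - 35.2210) / 35.2210 * 100
Result: 78.2828 %


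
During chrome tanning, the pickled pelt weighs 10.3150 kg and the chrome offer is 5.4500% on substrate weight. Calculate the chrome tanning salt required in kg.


Formula: Chrome = substrate * pct / 100
Substituting: Chrome = 10.3150 * 5.4500 / 100
Result: 0.5622 kg


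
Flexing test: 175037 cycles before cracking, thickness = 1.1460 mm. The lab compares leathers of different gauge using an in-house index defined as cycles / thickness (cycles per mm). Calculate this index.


Formula: Index = cycles / thickness
Substituting: Index = 175037 / 1.1460
Result: 152737.3473 cycles/mm


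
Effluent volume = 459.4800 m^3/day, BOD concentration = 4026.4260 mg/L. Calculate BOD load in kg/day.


Formula: BOD_load = volume * conc / 1000
Substituting: BOD_load = 459.4800 * 4026.4260 / 1000
Result: 1850.0622 kg/day


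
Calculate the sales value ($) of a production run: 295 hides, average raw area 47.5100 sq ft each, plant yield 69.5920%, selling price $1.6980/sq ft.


Raw_total = N * avg_area = 295 * 47.5100 = 14015.4500 sq ft
Finished = Raw_total * yield / 100 = 14015.4500 * 69.5920 / 100 = 9753.6320 sq ft
Value = Finished * price = 9753.6320 * 1.6980 = 16561.6671 $


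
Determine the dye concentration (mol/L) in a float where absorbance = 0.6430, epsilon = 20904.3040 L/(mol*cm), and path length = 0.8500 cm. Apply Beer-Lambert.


Formula: c = A / (epsilon * l)
Substituting: c = 0.6430 / (20904.3040 * 0.8500)
Result: 3.6187e-05 mol/L


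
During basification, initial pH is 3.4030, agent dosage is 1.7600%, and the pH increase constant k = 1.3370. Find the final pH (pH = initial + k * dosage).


Formula: pH_final = pH_initial + k * base_pct
Substituting: pH_final = 3.4030 + 1.3370 * 1.7600
Result: 5.7561


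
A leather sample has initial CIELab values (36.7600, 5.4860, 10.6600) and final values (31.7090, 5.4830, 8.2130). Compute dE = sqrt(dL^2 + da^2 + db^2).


dL = -5.0510, da = -0.003, db = -2.4470
dE = sqrt((-5.0510)^2 + (-0.003)^2 + (-2.4470)^2) = 5.6125


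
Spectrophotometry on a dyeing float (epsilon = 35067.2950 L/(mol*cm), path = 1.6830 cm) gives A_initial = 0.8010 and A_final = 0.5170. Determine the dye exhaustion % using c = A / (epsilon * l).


c_initial = A_i / (epsilon * l) = 0.8010 / (35067.2950 * 1.6830) = 1.3572e-05 mol/L
c_final = A_f / (epsilon * l) = 0.5170 / (35067.2950 * 1.6830) = 8.7600e-06 mol/L
Exhaustion = (c_initial - c_final) / c_initial * 100 = (1.3572e-05 - 8.7600e-06) / 1.3572e-05 * 100 = 35.4557 %


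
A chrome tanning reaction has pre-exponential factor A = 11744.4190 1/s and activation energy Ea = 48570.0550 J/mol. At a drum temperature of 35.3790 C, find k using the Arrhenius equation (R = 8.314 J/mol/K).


T_K = T_C + 273.15 = 35.3790 + 273.15 = 308.5290 K
exponent = -Ea / (R * T_K) = -48570.0550 / (8.314 * 308.5290) = -18.9349
k = A * exp(exponent) = 11744.4190 * exp(-18.9349) = 7.0229e-05 1/s


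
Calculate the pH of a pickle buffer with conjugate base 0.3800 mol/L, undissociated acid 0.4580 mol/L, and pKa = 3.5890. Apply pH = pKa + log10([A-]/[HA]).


ratio = [A-] / [HA] = 0.3800 / 0.4580 = 0.8297
log10(ratio) = -0.0810819
pH = pKa + log10(ratio) = 3.5890 - 0.0810819 = 3.5079


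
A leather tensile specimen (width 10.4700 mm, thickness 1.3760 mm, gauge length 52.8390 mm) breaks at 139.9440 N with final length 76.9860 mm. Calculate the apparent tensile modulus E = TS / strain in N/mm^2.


TS = F / (w * t) = 139.9440 / (10.4700 * 1.3760) = 9.7138 N/mm^2
strain = (Lf - L0) / L0 = (76.9860 - 52.8390) / 52.8390 = 0.4570
E = TS / strain = 9.7138 / 0.4570 = 21.2560 N/mm^2


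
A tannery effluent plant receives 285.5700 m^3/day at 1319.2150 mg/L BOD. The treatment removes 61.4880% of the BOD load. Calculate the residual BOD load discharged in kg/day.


Load_in = volume * conc / 1000 = 285.5700 * 1319.2150 / 1000 = 376.7282 kg/day
Removed = Load_in * eff / 100 = 376.7282 * 61.4880 / 100 = 231.6427 kg/day
Load_out = Load_in - Removed = 376.7282 - 231.6427 = 145.0856 kg/day


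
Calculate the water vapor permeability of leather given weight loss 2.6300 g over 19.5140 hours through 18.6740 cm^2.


Formula: WVP = loss / (area * time)
Substituting: WVP = 2.6300 / (18.6740 * 19.5140)
Result: 0.00721726 g/(cm^2*hr)


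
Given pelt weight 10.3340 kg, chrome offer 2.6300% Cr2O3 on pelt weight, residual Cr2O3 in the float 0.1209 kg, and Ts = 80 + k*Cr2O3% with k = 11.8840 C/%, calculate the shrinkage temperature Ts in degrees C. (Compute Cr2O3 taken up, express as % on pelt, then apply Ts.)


Offered = pelt * offer_pct / 100 = 10.3340 * 2.6300 / 100 = 0.2718 kg
Uptake = offered - residual = 0.2718 - 0.1209 = 0.1509 kg
Cr2O3% on pelt = uptake / pelt * 100 = 0.1509 / 10.3340 * 100 = 1.4601 %
Ts = 80 + k * Cr2O3% = 80 + 11.8840 * 1.4601 = 97.3515 C


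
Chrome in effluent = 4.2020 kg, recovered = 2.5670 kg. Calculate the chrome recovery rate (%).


Formula: Recovery = recovered / input * 100
Substituting: Recovery = 2.5670 / 4.2020 * 100
Result: 61.0900 %


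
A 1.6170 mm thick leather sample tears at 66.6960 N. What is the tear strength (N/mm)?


Formula: Tear strength = force / thickness
Substituting: Tear strength = 66.6960 / 1.6170
Result: 41.2468 N/mm


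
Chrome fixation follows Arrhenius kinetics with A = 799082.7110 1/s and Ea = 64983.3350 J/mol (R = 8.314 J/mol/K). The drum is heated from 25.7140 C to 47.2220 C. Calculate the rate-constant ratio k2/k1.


T1 = 25.7140 + 273.15 = 298.8640 K; T2 = 47.2220 + 273.15 = 320.3720 K
k1 = A * exp(-Ea/(R*T1)) = 799082.7110 * exp(-64983.3350/(8.314*298.8640)) = 3.5041e-06 1/s
k2 = A * exp(-Ea/(R*T2)) = 799082.7110 * exp(-64983.3350/(8.314*320.3720)) = 2.0281e-05 1/s
k2/k1 = 2.0281e-05 / 3.5041e-06 = 5.7878


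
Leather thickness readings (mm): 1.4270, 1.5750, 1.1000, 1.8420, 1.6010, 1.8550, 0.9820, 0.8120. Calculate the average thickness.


Formula: Average = sum / n
Substituting: Average = 11.1940 / 8
Result: 1.3993 mm


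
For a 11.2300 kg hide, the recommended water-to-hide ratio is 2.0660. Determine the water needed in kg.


Formula: Water = hide_weight * ratio
Substituting: Water = 11.2300 * 2.0660
Result: 23.2012 kg


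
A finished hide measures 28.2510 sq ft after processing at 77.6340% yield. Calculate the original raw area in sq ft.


Formula: raw = finished * 100 / yield
Substituting: raw = 28.2510 * 100 / 77.6340
Result: 36.3900 sq ft


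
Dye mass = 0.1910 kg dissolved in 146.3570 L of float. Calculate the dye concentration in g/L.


Formula: Conc = dye_mass(kg) / volume(L) * 1000
Substituting: Conc = 0.1910 / 146.3570 * 1000
Result: 1.3050 g/L


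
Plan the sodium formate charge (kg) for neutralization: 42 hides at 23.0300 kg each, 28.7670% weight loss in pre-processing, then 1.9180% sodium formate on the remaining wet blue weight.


Total_raw = N * avg_wt = 42 * 23.0300 = 967.2600 kg
Substrate = Total_raw * (1 - loss/100) = 967.2600 * (1 - 28.7670/100) = 689.0083 kg
Neutralizer = Substrate * pct / 100 = 689.0083 * 1.9180 / 100 = 13.2152 kg


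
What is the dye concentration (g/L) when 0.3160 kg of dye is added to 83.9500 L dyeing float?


Formula: Conc = dye_mass(kg) / volume(L) * 1000
Substituting: Conc = 0.3160 / 83.9500 * 1000
Result: 3.7641 g/L


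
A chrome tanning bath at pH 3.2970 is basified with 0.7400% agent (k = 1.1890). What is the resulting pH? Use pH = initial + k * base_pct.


Formula: pH_final = pH_initial + k * base_pct
Substituting: pH_final = 3.2970 + 1.1890 * 0.7400
Result: 4.1769


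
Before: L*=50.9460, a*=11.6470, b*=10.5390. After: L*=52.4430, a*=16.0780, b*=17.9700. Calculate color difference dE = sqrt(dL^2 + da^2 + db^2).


dL = 1.4970, da = 4.4310, db = 7.4310
dE = sqrt(1.4970^2 + 4.4310^2 + 7.4310^2) = 8.7803


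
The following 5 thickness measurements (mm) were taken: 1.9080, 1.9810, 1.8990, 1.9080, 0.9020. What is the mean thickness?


Formula: Average = sum / n
Substituting: Average = 8.5980 / 5
Result: 1.7196 mm


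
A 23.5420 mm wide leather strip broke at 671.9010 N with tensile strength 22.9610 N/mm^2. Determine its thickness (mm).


Formula: t = F / (TS * w)
Substituting: t = 671.9010 / (22.9610 * 23.5420)
Result: 1.2430 mm


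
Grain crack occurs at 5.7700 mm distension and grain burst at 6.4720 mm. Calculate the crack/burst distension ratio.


Formula: Ratio = crack / burst
Substituting: Ratio = 5.7700 / 6.4720
Result: 0.8915


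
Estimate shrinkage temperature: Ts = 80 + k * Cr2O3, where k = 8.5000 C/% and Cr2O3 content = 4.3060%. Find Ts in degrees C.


Formula: Ts = 80 + k * Cr2O3
Substituting: Ts = 80 + 8.5000 * 4.3060
Result: 116.6010 C


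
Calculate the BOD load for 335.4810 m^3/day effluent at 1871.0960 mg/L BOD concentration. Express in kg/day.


Formula: BOD_load = volume * conc / 1000
Substituting: BOD_load = 335.4810 * 1871.0960 / 1000
Result: 627.7172 kg/day


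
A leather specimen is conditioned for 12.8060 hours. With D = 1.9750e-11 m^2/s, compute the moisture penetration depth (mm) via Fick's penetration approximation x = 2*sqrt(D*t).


t = 12.8060 hr * 3600 = 46101.6000 s
D * t = 1.9750e-11 * 46101.6000 = 9.1051e-07
x = 2 * sqrt(D*t) = 2 * sqrt(9.1051e-07) = 0.00190841 m = 1.9084 mm


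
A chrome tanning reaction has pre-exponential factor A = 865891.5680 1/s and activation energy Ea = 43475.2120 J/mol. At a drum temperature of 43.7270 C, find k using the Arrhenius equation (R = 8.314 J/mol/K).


T_K = T_C + 273.15 = 43.7270 + 273.15 = 316.8770 K
exponent = -Ea / (R * T_K) = -43475.2120 / (8.314 * 316.8770) = -16.5022
k = A * exp(exponent) = 865891.5680 * exp(-16.5022) = 0.0589744 1/s


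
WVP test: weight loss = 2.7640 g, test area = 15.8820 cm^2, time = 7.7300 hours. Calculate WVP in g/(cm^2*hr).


Formula: WVP = loss / (area * time)
Substituting: WVP = 2.7640 / (15.8820 * 7.7300)
Result: 0.022514 g/(cm^2*hr)


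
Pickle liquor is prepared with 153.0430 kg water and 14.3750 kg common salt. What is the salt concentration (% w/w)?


Formula: Conc = salt / (water + salt) * 100
Substituting: Conc = 14.3750 / (153.0430 + 14.3750) * 100
Result: 8.5863 %


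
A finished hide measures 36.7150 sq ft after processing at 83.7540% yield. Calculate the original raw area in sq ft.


Formula: raw = finished * 100 / yield
Substituting: raw = 36.7150 * 100 / 83.7540
Result: 43.8367 sq ft


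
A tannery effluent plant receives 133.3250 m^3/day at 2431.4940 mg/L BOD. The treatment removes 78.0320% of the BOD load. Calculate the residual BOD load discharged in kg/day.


Load_in = volume * conc / 1000 = 133.3250 * 2431.4940 / 1000 = 324.1789 kg/day
Removed = Load_in * eff / 100 = 324.1789 * 78.0320 / 100 = 252.9633 kg/day
Load_out = Load_in - Removed = 324.1789 - 252.9633 = 71.2156 kg/day


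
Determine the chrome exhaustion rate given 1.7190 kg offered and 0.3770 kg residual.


Formula: Uptake = (offered - residual) / offered * 100
Substituting: Uptake = (1.7190 - 0.3770) / 1.7190 * 100
Result: 78.0686 %


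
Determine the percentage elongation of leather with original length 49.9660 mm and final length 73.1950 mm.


Formula: Elongation = (Lf - L0) / L0 * 100
Substituting: Elongation = (73.1950 - 49.9660) / 49.9660 * 100
Result: 46.4896 %


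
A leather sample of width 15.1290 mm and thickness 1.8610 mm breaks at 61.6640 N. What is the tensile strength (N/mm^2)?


Formula: TS = force / (width * thickness)
Substituting: TS = 61.6640 / (15.1290 * 1.8610)
Result: 2.1902 N/mm^2


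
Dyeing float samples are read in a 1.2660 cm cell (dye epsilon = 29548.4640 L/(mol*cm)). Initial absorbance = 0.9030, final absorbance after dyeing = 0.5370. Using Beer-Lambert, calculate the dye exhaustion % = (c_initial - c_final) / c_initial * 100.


c_initial = A_i / (epsilon * l) = 0.9030 / (29548.4640 * 1.2660) = 2.4139e-05 mol/L
c_final = A_f / (epsilon * l) = 0.5370 / (29548.4640 * 1.2660) = 1.4355e-05 mol/L
Exhaustion = (c_initial - c_final) / c_initial * 100 = (2.4139e-05 - 1.4355e-05) / 2.4139e-05 * 100 = 40.5316 %


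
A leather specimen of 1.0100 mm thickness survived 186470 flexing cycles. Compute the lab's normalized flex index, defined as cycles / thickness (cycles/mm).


Formula: Index = cycles / thickness
Substituting: Index = 186470 / 1.0100
Result: 184623.7624 cycles/mm


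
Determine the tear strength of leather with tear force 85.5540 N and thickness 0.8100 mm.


Formula: Tear strength = force / thickness
Substituting: Tear strength = 85.5540 / 0.8100
Result: 105.6222 N/mm


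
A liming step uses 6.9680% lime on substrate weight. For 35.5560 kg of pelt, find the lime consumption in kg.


Formula: Lime = substrate * pct / 100
Substituting: Lime = 35.5560 * 6.9680 / 100
Result: 2.4775 kg


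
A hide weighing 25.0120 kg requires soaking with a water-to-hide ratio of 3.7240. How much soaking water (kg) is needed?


Formula: Water = hide_weight * ratio
Substituting: Water = 25.0120 * 3.7240
Result: 93.1447 kg


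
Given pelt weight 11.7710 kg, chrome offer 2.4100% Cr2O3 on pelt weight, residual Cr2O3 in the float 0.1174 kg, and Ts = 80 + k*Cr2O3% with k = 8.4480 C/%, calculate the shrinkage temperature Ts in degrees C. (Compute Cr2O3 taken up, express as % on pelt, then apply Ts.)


Offered = pelt * offer_pct / 100 = 11.7710 * 2.4100 / 100 = 0.2837 kg
Uptake = offered - residual = 0.2837 - 0.1174 = 0.1663 kg
Cr2O3% on pelt = uptake / pelt * 100 = 0.1663 / 11.7710 * 100 = 1.4126 %
Ts = 80 + k * Cr2O3% = 80 + 8.4480 * 1.4126 = 91.9339 C


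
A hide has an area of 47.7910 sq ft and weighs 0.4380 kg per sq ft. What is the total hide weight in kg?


Formula: Weight = area * weight_per_sqft
Substituting: Weight = 47.7910 * 0.4380
Result: 20.9325 kg


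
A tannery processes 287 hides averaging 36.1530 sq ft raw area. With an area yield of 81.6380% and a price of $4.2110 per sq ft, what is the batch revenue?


Raw_total = N * avg_area = 287 * 36.1530 = 10375.9110 sq ft
Finished = Raw_total * yield / 100 = 10375.9110 * 81.6380 / 100 = 8470.6862 sq ft
Value = Finished * price = 8470.6862 * 4.2110 = 35670.0597 $


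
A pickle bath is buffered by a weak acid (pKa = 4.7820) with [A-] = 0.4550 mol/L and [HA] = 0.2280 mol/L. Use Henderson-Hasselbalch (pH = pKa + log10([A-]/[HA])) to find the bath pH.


ratio = [A-] / [HA] = 0.4550 / 0.2280 = 1.9956
log10(ratio) = 0.3001
pH = pKa + log10(ratio) = 4.7820 + 0.3001 = 5.0821


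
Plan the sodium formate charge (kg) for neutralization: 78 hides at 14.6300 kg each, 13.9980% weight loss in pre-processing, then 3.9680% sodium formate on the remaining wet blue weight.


Total_raw = N * avg_wt = 78 * 14.6300 = 1141.1400 kg
Substrate = Total_raw * (1 - loss/100) = 1141.1400 * (1 - 13.9980/100) = 981.4032 kg
Neutralizer = Substrate * pct / 100 = 981.4032 * 3.9680 / 100 = 38.9421 kg


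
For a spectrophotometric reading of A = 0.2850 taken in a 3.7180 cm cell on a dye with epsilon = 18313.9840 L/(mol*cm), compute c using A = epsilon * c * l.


Formula: c = A / (epsilon * l)
Substituting: c = 0.2850 / (18313.9840 * 3.7180)
Result: 4.1856e-06 mol/L


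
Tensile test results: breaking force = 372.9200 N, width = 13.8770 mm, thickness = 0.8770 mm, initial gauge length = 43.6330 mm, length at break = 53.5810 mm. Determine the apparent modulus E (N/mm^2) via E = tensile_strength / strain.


TS = F / (w * t) = 372.9200 / (13.8770 * 0.8770) = 30.6422 N/mm^2
strain = (Lf - L0) / L0 = (53.5810 - 43.6330) / 43.6330 = 0.2280
E = TS / strain = 30.6422 / 0.2280 = 134.4002 N/mm^2


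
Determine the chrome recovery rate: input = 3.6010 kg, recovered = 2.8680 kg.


Formula: Recovery = recovered / input * 100
Substituting: Recovery = 2.8680 / 3.6010 * 100
Result: 79.6445 %


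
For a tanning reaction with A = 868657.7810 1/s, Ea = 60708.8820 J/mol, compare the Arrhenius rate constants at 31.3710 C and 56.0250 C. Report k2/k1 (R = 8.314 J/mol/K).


T1 = 31.3710 + 273.15 = 304.5210 K; T2 = 56.0250 + 273.15 = 329.1750 K
k1 = A * exp(-Ea/(R*T1)) = 868657.7810 * exp(-60708.8820/(8.314*304.5210)) = 3.3500e-05 1/s
k2 = A * exp(-Ea/(R*T2)) = 868657.7810 * exp(-60708.8820/(8.314*329.1750)) = 2.0184e-04 1/s
k2/k1 = 2.0184e-04 / 3.3500e-05 = 6.0250


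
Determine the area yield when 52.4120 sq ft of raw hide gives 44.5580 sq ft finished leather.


Formula: Yield = finished / raw * 100
Substituting: Yield = 44.5580 / 52.4120 * 100
Result: 85.0149 %


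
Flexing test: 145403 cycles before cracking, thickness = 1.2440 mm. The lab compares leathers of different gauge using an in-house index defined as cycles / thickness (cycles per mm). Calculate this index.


Formula: Index = cycles / thickness
Substituting: Index = 145403 / 1.2440
Result: 116883.4405 cycles/mm


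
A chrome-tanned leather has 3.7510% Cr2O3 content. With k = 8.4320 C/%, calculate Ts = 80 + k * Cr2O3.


Formula: Ts = 80 + k * Cr2O3
Substituting: Ts = 80 + 8.4320 * 3.7510
Result: 111.6284 C


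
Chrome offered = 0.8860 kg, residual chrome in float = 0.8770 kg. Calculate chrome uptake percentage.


Formula: Uptake = (offered - residual) / offered * 100
Substituting: Uptake = (0.8860 - 0.8770) / 0.8860 * 100
Result: 1.0158 %


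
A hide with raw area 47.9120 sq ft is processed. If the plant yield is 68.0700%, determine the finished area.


Formula: finished = raw * yield / 100
Substituting: finished = 47.9120 * 68.0700 / 100
Result: 32.6137 sq ft


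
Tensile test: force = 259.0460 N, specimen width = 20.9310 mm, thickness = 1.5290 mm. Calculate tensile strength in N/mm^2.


Formula: TS = force / (width * thickness)
Substituting: TS = 259.0460 / (20.9310 * 1.5290)
Result: 8.0943 N/mm^2


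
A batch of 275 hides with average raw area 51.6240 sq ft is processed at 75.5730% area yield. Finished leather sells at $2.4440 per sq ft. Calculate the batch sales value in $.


Raw_total = N * avg_area = 275 * 51.6240 = 14196.6000 sq ft
Finished = Raw_total * yield / 100 = 14196.6000 * 75.5730 / 100 = 10728.7965 sq ft
Value = Finished * price = 10728.7965 * 2.4440 = 26221.1787 $


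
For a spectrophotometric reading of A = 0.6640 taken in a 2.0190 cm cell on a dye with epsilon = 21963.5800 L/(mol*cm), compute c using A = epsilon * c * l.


Formula: c = A / (epsilon * l)
Substituting: c = 0.6640 / (21963.5800 * 2.0190)
Result: 1.4974e-05 mol/L


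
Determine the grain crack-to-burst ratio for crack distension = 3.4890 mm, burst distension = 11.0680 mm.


Formula: Ratio = crack / burst
Substituting: Ratio = 3.4890 / 11.0680
Result: 0.3152


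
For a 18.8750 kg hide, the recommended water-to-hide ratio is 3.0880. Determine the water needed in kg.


Formula: Water = hide_weight * ratio
Substituting: Water = 18.8750 * 3.0880
Result: 58.2860 kg


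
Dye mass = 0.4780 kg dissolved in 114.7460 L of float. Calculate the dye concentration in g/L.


Formula: Conc = dye_mass(kg) / volume(L) * 1000
Substituting: Conc = 0.4780 / 114.7460 * 1000
Result: 4.1657 g/L


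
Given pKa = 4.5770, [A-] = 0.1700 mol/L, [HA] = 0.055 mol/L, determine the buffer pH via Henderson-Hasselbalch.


ratio = [A-] / [HA] = 0.1700 / 0.055 = 3.0909
log10(ratio) = 0.4901
pH = pKa + log10(ratio) = 4.5770 + 0.4901 = 5.0671


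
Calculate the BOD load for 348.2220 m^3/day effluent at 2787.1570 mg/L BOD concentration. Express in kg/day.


Formula: BOD_load = volume * conc / 1000
Substituting: BOD_load = 348.2220 * 2787.1570 / 1000
Result: 970.5494 kg/day


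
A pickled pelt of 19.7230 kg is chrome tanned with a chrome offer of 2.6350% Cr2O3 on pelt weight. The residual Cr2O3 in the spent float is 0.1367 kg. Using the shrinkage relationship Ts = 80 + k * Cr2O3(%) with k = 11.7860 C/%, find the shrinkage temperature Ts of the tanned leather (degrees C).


Offered = pelt * offer_pct / 100 = 19.7230 * 2.6350 / 100 = 0.5197 kg
Uptake = offered - residual = 0.5197 - 0.1367 = 0.3830 kg
Cr2O3% on pelt = uptake / pelt * 100 = 0.3830 / 19.7230 * 100 = 1.9419 %
Ts = 80 + k * Cr2O3% = 80 + 11.7860 * 1.9419 = 102.8872 C


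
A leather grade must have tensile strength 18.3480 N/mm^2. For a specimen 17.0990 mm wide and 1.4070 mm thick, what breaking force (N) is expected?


Formula: F = TS * w * t
Substituting: F = 18.3480 * 17.0990 * 1.4070
Result: 441.4216 N


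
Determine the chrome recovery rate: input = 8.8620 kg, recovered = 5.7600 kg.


Formula: Recovery = recovered / input * 100
Substituting: Recovery = 5.7600 / 8.8620 * 100
Result: 64.9966 %


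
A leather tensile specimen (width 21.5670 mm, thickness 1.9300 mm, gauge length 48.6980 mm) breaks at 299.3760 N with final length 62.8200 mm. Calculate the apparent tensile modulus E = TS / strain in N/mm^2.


TS = F / (w * t) = 299.3760 / (21.5670 * 1.9300) = 7.1923 N/mm^2
strain = (Lf - L0) / L0 = (62.8200 - 48.6980) / 48.6980 = 0.2900
E = TS / strain = 7.1923 / 0.2900 = 24.8019 N/mm^2


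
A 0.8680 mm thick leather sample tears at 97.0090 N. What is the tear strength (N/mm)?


Formula: Tear strength = force / thickness
Substituting: Tear strength = 97.0090 / 0.8680
Result: 111.7615 N/mm


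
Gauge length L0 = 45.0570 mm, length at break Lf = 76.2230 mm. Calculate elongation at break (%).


Formula: Elongation = (Lf - L0) / L0 * 100
Substituting: Elongation = (76.2230 - 45.0570) / 45.0570 * 100
Result: 69.1702 %


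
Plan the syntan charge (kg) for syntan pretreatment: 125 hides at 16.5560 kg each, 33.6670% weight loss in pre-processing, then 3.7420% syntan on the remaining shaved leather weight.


Total_raw = N * avg_wt = 125 * 16.5560 = 2069.5000 kg
Substrate = Total_raw * (1 - loss/100) = 2069.5000 * (1 - 33.6670/100) = 1372.7614 kg
Syntan = Substrate * pct / 100 = 1372.7614 * 3.7420 / 100 = 51.3687 kg


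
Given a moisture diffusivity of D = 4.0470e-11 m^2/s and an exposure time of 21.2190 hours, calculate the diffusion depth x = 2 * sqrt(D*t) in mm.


t = 21.2190 hr * 3600 = 76388.4000 s
D * t = 4.0470e-11 * 76388.4000 = 3.0914e-06
x = 2 * sqrt(D*t) = 2 * sqrt(3.0914e-06) = 0.0035165 m = 3.5165 mm


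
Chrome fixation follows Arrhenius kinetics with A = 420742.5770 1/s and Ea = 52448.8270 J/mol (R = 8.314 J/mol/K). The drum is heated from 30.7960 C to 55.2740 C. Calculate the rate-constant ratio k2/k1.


T1 = 30.7960 + 273.15 = 303.9460 K; T2 = 55.2740 + 273.15 = 328.4240 K
k1 = A * exp(-Ea/(R*T1)) = 420742.5770 * exp(-52448.8270/(8.314*303.9460)) = 4.0747e-04 1/s
k2 = A * exp(-Ea/(R*T2)) = 420742.5770 * exp(-52448.8270/(8.314*328.4240)) = 0.00191391 1/s
k2/k1 = 0.00191391 / 4.0747e-04 = 4.6970


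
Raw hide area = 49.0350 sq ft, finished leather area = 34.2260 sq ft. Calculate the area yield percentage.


Formula: Yield = finished / raw * 100
Substituting: Yield = 34.2260 / 49.0350 * 100
Result: 69.7991 %


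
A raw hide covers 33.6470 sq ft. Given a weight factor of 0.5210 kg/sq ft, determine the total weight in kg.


Formula: Weight = area * weight_per_sqft
Substituting: Weight = 33.6470 * 0.5210
Result: 17.5301 kg


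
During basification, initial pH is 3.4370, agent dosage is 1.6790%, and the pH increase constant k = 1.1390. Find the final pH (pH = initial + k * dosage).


Formula: pH_final = pH_initial + k * base_pct
Substituting: pH_final = 3.4370 + 1.1390 * 1.6790
Result: 5.3494


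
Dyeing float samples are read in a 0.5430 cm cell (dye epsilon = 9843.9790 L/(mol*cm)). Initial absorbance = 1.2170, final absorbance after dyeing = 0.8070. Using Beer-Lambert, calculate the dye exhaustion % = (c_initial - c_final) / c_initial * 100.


c_initial = A_i / (epsilon * l) = 1.2170 / (9843.9790 * 0.5430) = 2.2768e-04 mol/L
c_final = A_f / (epsilon * l) = 0.8070 / (9843.9790 * 0.5430) = 1.5097e-04 mol/L
Exhaustion = (c_initial - c_final) / c_initial * 100 = (2.2768e-04 - 1.5097e-04) / 2.2768e-04 * 100 = 33.6894 %


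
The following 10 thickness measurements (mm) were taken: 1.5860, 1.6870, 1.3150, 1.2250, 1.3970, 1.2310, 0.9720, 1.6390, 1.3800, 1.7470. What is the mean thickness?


Formula: Average = sum / n
Substituting: Average = 14.1790 / 10
Result: 1.4179 mm


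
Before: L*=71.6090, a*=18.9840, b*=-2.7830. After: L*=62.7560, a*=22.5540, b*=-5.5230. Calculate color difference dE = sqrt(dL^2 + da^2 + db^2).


dL = -8.8530, da = 3.5700, db = -2.7400
dE = sqrt((-8.8530)^2 + 3.5700^2 + (-2.7400)^2) = 9.9312


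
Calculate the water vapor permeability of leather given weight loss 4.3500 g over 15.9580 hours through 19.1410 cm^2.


Formula: WVP = loss / (area * time)
Substituting: WVP = 4.3500 / (19.1410 * 15.9580)
Result: 0.0142412 g/(cm^2*hr)


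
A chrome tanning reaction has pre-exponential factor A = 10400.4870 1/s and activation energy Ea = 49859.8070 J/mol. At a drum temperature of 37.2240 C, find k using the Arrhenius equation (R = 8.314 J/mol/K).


T_K = T_C + 273.15 = 37.2240 + 273.15 = 310.3740 K
exponent = -Ea / (R * T_K) = -49859.8070 / (8.314 * 310.3740) = -19.3221
k = A * exp(exponent) = 10400.4870 * exp(-19.3221) = 4.2224e-05 1/s


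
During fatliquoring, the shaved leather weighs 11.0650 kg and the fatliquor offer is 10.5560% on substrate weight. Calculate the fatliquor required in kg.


Formula: Fat = substrate * pct / 100
Substituting: Fat = 11.0650 * 10.5560 / 100
Result: 1.1680 kg


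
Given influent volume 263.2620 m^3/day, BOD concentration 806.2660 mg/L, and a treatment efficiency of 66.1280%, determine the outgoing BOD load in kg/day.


Load_in = volume * conc / 1000 = 263.2620 * 806.2660 / 1000 = 212.2592 kg/day
Removed = Load_in * eff / 100 = 212.2592 * 66.1280 / 100 = 140.3628 kg/day
Load_out = Load_in - Removed = 212.2592 - 140.3628 = 71.8964 kg/day


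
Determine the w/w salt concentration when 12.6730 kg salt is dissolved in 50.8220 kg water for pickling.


Formula: Conc = salt / (water + salt) * 100
Substituting: Conc = 12.6730 / (50.8220 + 12.6730) * 100
Result: 19.9591 %


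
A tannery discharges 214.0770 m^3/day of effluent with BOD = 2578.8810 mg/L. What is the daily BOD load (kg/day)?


Formula: BOD_load = volume * conc / 1000
Substituting: BOD_load = 214.0770 * 2578.8810 / 1000
Result: 552.0791 kg/day


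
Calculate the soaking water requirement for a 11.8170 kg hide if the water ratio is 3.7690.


Formula: Water = hide_weight * ratio
Substituting: Water = 11.8170 * 3.7690
Result: 44.5383 kg


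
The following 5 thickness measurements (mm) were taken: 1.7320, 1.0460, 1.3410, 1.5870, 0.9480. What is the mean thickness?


Formula: Average = sum / n
Substituting: Average = 6.6540 / 5
Result: 1.3308 mm


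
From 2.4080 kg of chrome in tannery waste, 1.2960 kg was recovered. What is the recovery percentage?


Formula: Recovery = recovered / input * 100
Substituting: Recovery = 1.2960 / 2.4080 * 100
Result: 53.8206 %


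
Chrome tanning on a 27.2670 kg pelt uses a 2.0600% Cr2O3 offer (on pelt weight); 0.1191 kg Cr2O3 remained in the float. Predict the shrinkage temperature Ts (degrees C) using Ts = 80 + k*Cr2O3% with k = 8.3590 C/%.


Offered = pelt * offer_pct / 100 = 27.2670 * 2.0600 / 100 = 0.5617 kg
Uptake = offered - residual = 0.5617 - 0.1191 = 0.4426 kg
Cr2O3% on pelt = uptake / pelt * 100 = 0.4426 / 27.2670 * 100 = 1.6232 %
Ts = 80 + k * Cr2O3% = 80 + 8.3590 * 1.6232 = 93.5684 C


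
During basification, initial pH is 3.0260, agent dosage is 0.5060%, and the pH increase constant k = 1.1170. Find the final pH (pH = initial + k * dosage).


Formula: pH_final = pH_initial + k * base_pct
Substituting: pH_final = 3.0260 + 1.1170 * 0.5060
Result: 3.5912


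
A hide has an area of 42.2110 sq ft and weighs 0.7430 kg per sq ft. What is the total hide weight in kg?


Formula: Weight = area * weight_per_sqft
Substituting: Weight = 42.2110 * 0.7430
Result: 31.3628 kg


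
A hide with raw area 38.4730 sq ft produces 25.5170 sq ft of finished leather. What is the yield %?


Formula: Yield = finished / raw * 100
Substituting: Yield = 25.5170 / 38.4730 * 100
Result: 66.3244 %


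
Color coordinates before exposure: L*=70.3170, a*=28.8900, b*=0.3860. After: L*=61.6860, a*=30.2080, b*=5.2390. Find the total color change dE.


dL = -8.6310, da = 1.3180, db = 4.8530
dE = sqrt((-8.6310)^2 + 1.3180^2 + 4.8530^2) = 9.9891
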